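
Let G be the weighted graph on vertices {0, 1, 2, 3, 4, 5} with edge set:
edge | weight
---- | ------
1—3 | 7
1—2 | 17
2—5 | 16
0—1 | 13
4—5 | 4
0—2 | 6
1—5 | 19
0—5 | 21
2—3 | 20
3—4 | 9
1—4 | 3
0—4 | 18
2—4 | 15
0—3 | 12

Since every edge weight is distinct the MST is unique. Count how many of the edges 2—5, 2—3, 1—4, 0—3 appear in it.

Kruskal: consider edges lightest-first.
1—4 (3): add — endpoints in different components.
4—5 (4): add — endpoints in different components.
0—2 (6): add — endpoints in different components.
1—3 (7): add — endpoints in different components.
3—4 (9): skip — 3 and 4 already connected.
0—3 (12): add — endpoints in different components.
MST edge set: {1—4, 4—5, 0—2, 1—3, 0—3}.
Of the listed edges, {1—4, 0—3} are in the MST → 2.

2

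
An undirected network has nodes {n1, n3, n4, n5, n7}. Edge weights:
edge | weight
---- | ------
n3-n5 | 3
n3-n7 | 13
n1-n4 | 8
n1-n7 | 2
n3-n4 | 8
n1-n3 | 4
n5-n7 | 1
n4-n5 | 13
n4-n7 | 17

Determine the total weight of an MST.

Prim, starting at n4.
Step 1: frontier [n1-n4 8, n3-n4 8, n4-n5 13, n4-n7 17] → take n1-n4 (8); add n1.
Step 2: frontier [n1-n7 2, n1-n3 4, n3-n4 8, n4-n5 13, n4-n7 17] → take n1-n7 (2); add n7.
Step 3: frontier [n1-n3 4, n3-n4 8, n4-n5 13, n5-n7 1, n3-n7 13] → take n5-n7 (1); add n5.
Step 4: frontier [n1-n3 4, n3-n4 8, n3-n5 3, n3-n7 13] → take n3-n5 (3); add n3.
MST edges: n1-n4, n1-n7, n5-n7, n3-n5; total weight 8+2+1+3 = 14.

14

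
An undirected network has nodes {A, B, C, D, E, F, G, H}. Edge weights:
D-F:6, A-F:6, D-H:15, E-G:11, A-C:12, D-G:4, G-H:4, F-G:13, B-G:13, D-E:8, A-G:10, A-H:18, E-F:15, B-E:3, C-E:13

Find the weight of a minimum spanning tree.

43

Sort edges by weight, then run Kruskal:
B-E (3): add — endpoints in different components.
D-G (4): add — endpoints in different components.
G-H (4): add — endpoints in different components.
A-F (6): add — endpoints in different components.
D-F (6): add — endpoints in different components.
D-E (8): add — endpoints in different components.
A-G (10): skip — A and G already connected.
E-G (11): skip — E and G already connected.
A-C (12): add — endpoints in different components.
MST edges: B-E, D-G, G-H, A-F, D-F, D-E, A-C; total weight 3+4+4+6+6+8+12 = 43.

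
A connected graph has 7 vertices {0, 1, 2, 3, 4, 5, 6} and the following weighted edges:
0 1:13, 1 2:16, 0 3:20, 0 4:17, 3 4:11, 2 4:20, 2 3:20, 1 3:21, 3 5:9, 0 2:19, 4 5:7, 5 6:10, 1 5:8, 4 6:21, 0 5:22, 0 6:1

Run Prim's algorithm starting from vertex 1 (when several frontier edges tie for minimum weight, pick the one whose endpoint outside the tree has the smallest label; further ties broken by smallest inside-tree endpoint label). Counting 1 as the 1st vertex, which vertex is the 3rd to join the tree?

Prim's algorithm from 1:
Step 1: cheapest edge leaving the tree is 1 5 (8); add 5.
Step 2: cheapest edge leaving the tree is 4 5 (7); add 4.
Step 3: cheapest edge leaving the tree is 3 5 (9); add 3.
Step 4: cheapest edge leaving the tree is 5 6 (10); add 6.
Step 5: cheapest edge leaving the tree is 0 6 (1); add 0.
Step 6: cheapest edge leaving the tree is 1 2 (16); add 2.
Vertex order: 1, 5, 4, 3, 6, 0, 2. The 3rd vertex is 4.

4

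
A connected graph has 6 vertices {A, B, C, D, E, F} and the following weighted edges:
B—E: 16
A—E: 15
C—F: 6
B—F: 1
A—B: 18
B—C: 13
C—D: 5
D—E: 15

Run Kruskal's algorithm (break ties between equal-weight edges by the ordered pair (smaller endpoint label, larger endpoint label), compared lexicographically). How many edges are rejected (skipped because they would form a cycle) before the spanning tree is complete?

Sort edges by weight, then run Kruskal:
B—F (1): add. Components now {A} {B,F} {C} {D} {E}
C—D (5): add. Components now {A} {B,F} {C,D} {E}
C—F (6): add. Components now {A} {B,C,D,F} {E}
B—C (13): skip — B and C already connected.
A—E (15): add. Components now {A,E} {B,C,D,F}
D—E (15): add. Components now {A,B,C,D,E,F}
Edges rejected before the tree was complete: 1.

1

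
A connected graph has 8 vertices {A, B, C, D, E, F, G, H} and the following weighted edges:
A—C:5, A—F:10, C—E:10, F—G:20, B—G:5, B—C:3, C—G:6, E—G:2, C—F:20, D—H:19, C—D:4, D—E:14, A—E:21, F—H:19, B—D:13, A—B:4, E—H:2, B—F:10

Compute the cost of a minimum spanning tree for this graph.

30

Prim's algorithm from A:
Step 1: cheapest edge leaving the tree is A—B (4); add B.
Step 2: cheapest edge leaving the tree is B—C (3); add C.
Step 3: cheapest edge leaving the tree is C—D (4); add D.
Step 4: cheapest edge leaving the tree is B—G (5); add G.
Step 5: cheapest edge leaving the tree is E—G (2); add E.
Step 6: cheapest edge leaving the tree is E—H (2); add H.
Step 7: cheapest edge leaving the tree is A—F (10); add F.
MST edges: A—B, B—C, C—D, B—G, E—G, E—H, A—F; total weight 4+3+4+5+2+2+10 = 30.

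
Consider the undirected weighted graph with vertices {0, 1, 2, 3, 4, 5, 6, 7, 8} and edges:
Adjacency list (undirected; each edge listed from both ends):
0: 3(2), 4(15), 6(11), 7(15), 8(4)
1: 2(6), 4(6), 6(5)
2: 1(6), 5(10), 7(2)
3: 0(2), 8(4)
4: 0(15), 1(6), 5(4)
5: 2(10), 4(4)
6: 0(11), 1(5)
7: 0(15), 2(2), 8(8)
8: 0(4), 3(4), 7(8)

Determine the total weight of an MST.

37

Grow the tree from 2 using Prim:
Step 1: frontier [2 7 2, 1 2 6, 2 5 10] → take 2 7 (2); add 7.
Step 2: frontier [1 2 6, 2 5 10, 7 8 8, 0 7 15] → take 1 2 (6); add 1.
Step 3: frontier [1 6 5, 1 4 6, 2 5 10, 7 8 8, 0 7 15] → take 1 6 (5); add 6.
Step 4: frontier [1 4 6, 2 5 10, 0 6 11, 7 8 8, 0 7 15] → take 1 4 (6); add 4.
Step 5: frontier [2 5 10, 4 5 4, 0 4 15, 0 6 11, 7 8 8, 0 7 15] → take 4 5 (4); add 5.
Step 6: frontier [0 4 15, 0 6 11, 7 8 8, 0 7 15] → take 7 8 (8); add 8.
Step 7: frontier [0 4 15, 0 6 11, 0 7 15, 0 8 4, 3 8 4] → take 0 8 (4); add 0.
Step 8: frontier [0 3 2, 3 8 4] → take 0 3 (2); add 3.
MST edges: 2 7, 1 2, 1 6, 1 4, 4 5, 7 8, 0 8, 0 3; total weight 2+6+5+6+4+8+4+2 = 37.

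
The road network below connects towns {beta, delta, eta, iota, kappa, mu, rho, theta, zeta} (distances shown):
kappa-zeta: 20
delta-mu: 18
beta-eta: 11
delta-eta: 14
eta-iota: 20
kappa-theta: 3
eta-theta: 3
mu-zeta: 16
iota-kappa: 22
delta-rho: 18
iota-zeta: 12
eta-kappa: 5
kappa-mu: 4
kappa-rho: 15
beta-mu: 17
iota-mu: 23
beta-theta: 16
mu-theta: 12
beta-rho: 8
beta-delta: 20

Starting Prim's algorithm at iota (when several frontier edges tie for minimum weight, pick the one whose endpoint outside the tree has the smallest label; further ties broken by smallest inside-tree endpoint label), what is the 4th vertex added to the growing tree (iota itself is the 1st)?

kappa

Grow the tree from iota using Prim:
Step 1: cheapest edge leaving the tree is iota-zeta (12); add zeta.
Step 2: cheapest edge leaving the tree is mu-zeta (16); add mu.
Step 3: cheapest edge leaving the tree is kappa-mu (4); add kappa.
Step 4: cheapest edge leaving the tree is kappa-theta (3); add theta.
Step 5: cheapest edge leaving the tree is eta-theta (3); add eta.
Step 6: cheapest edge leaving the tree is beta-eta (11); add beta.
Step 7: cheapest edge leaving the tree is beta-rho (8); add rho.
Step 8: cheapest edge leaving the tree is delta-eta (14); add delta.
Vertex order: iota, zeta, mu, kappa, theta, eta, beta, rho, delta. The 4th vertex is kappa.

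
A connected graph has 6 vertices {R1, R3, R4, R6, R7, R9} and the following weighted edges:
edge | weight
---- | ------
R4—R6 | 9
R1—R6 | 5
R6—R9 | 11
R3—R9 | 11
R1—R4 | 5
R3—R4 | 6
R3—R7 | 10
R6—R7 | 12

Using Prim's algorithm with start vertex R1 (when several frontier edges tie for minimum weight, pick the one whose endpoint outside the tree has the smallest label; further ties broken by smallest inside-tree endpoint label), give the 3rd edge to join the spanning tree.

R3-R4

Prim, starting at R1.
Step 1: frontier [R1—R4 5, R1—R6 5] → take R1—R4 (5); add R4.
Step 2: frontier [R1—R6 5, R3—R4 6, R4—R6 9] → take R1—R6 (5); add R6.
Step 3: frontier [R3—R4 6, R6—R9 11, R6—R7 12] → take R3—R4 (6); add R3.
Step 4: frontier [R3—R7 10, R3—R9 11, R6—R9 11, R6—R7 12] → take R3—R7 (10); add R7.
Step 5: frontier [R3—R9 11, R6—R9 11] → take R3—R9 (11); add R9.
The 3rd edge added is R3—R4.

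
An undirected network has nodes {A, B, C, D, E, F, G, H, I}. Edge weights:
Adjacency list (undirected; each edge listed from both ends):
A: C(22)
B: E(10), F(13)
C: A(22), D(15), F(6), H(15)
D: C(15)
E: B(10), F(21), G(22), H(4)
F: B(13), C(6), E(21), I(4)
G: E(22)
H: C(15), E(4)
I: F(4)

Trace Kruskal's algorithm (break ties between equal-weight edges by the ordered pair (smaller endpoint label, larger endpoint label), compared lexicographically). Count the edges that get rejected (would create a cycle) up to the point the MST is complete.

2

Sort edges by weight, then run Kruskal:
E–H (4): add — endpoints in different components.
F–I (4): add — endpoints in different components.
C–F (6): add — endpoints in different components.
B–E (10): add — endpoints in different components.
B–F (13): add — endpoints in different components.
C–D (15): add — endpoints in different components.
C–H (15): skip — C and H already connected.
E–F (21): skip — E and F already connected.
A–C (22): add — endpoints in different components.
E–G (22): add — endpoints in different components.
Edges rejected before the tree was complete: 2.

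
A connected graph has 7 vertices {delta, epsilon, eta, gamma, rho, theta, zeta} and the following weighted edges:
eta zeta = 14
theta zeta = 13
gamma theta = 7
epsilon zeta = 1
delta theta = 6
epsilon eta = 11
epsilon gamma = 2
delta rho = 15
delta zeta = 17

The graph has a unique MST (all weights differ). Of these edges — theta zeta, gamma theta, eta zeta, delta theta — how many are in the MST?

Kruskal's algorithm — process edges by increasing weight (ties by edge label):
epsilon zeta (1): add. Components now {rho} {theta} {epsilon,zeta} {eta} {gamma} {delta}
epsilon gamma (2): add. Components now {rho} {theta} {epsilon,gamma,zeta} {eta} {delta}
delta theta (6): add. Components now {rho} {delta,theta} {epsilon,gamma,zeta} {eta}
gamma theta (7): add. Components now {rho} {delta,epsilon,gamma,theta,zeta} {eta}
epsilon eta (11): add. Components now {rho} {delta,epsilon,eta,gamma,theta,zeta}
theta zeta (13): skip — theta and zeta already connected.
eta zeta (14): skip — eta and zeta already connected.
delta rho (15): add. Components now {delta,epsilon,eta,gamma,rho,theta,zeta}
MST edge set: {epsilon zeta, epsilon gamma, delta theta, gamma theta, epsilon eta, delta rho}.
Of the listed edges, {gamma theta, delta theta} are in the MST → 2.

2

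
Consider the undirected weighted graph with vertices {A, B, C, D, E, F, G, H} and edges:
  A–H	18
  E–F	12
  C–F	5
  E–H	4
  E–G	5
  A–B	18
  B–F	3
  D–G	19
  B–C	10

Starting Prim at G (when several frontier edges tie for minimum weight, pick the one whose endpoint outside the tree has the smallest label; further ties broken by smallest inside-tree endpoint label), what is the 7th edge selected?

D-G

Prim's algorithm from G:
Step 1: frontier [E–G 5, D–G 19] → take E–G (5); add E.
Step 2: frontier [E–H 4, E–F 12, D–G 19] → take E–H (4); add H.
Step 3: frontier [E–F 12, D–G 19, A–H 18] → take E–F (12); add F.
Step 4: frontier [B–F 3, C–F 5, D–G 19, A–H 18] → take B–F (3); add B.
Step 5: frontier [B–C 10, A–B 18, C–F 5, D–G 19, A–H 18] → take C–F (5); add C.
Step 6: frontier [A–B 18, D–G 19, A–H 18] → take A–B (18); add A.
Step 7: frontier [D–G 19] → take D–G (19); add D.
The 7th edge added is D–G.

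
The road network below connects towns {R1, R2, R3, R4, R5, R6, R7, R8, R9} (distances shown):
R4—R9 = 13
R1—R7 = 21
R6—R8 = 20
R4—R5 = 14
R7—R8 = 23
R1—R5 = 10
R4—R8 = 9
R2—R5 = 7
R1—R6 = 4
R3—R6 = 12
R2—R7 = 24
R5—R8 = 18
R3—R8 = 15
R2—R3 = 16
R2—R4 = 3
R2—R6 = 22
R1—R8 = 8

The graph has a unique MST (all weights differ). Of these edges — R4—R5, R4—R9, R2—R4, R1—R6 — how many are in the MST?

3

Sort edges by weight, then run Kruskal:
R2—R4 (3): add — endpoints in different components.
R1—R6 (4): add — endpoints in different components.
R2—R5 (7): add — endpoints in different components.
R1—R8 (8): add — endpoints in different components.
R4—R8 (9): add — endpoints in different components.
R1—R5 (10): skip — R1 and R5 already connected.
R3—R6 (12): add — endpoints in different components.
R4—R9 (13): add — endpoints in different components.
R4—R5 (14): skip — R5 and R4 already connected.
R3—R8 (15): skip — R8 and R3 already connected.
R2—R3 (16): skip — R2 and R3 already connected.
R5—R8 (18): skip — R5 and R8 already connected.
R6—R8 (20): skip — R8 and R6 already connected.
R1—R7 (21): add — endpoints in different components.
MST edge set: {R2—R4, R1—R6, R2—R5, R1—R8, R4—R8, R3—R6, R4—R9, R1—R7}.
Of the listed edges, {R4—R9, R2—R4, R1—R6} are in the MST → 3.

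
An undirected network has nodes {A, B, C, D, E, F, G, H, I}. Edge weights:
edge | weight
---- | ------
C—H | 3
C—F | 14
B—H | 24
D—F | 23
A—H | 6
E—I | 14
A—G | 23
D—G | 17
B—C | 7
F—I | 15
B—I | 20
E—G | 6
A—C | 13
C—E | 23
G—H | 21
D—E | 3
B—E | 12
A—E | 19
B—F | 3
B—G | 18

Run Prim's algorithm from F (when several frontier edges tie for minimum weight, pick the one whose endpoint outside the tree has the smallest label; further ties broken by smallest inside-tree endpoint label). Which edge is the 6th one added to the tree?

Prim's algorithm from F:
Step 1: cheapest edge leaving the tree is B—F (3); add B.
Step 2: cheapest edge leaving the tree is B—C (7); add C.
Step 3: cheapest edge leaving the tree is C—H (3); add H.
Step 4: cheapest edge leaving the tree is A—H (6); add A.
Step 5: cheapest edge leaving the tree is B—E (12); add E.
Step 6: cheapest edge leaving the tree is D—E (3); add D.
Step 7: cheapest edge leaving the tree is E—G (6); add G.
Step 8: cheapest edge leaving the tree is E—I (14); add I.
The 6th edge added is D—E.

D-E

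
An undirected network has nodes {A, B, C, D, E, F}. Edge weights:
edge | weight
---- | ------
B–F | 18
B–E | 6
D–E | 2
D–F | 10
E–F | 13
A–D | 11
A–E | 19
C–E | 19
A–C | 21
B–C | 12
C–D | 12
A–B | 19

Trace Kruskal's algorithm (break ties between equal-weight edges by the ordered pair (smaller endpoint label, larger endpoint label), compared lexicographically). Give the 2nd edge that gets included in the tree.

Kruskal's algorithm — process edges by increasing weight (ties by edge label):
D–E (2): add — endpoints in different components.
B–E (6): add — endpoints in different components.
D–F (10): add — endpoints in different components.
A–D (11): add — endpoints in different components.
B–C (12): add — endpoints in different components.
The 2nd edge added is B–E.

B-E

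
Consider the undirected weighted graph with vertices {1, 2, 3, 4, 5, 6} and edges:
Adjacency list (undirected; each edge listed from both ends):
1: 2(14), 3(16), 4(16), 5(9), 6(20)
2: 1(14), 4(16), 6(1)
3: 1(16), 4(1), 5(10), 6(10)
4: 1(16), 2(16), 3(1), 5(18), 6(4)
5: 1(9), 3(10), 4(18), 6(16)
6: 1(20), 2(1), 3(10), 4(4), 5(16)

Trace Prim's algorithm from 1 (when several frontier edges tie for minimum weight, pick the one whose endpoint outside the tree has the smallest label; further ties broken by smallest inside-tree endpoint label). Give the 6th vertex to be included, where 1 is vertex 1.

2

Grow the tree from 1 using Prim:
Step 1: frontier [1-5 9, 1-2 14, 1-3 16, 1-4 16, 1-6 20] → take 1-5 (9); add 5.
Step 2: frontier [1-2 14, 1-3 16, 1-4 16, 1-6 20, 3-5 10, 5-6 16, 4-5 18] → take 3-5 (10); add 3.
Step 3: frontier [1-2 14, 1-4 16, 1-6 20, 3-4 1, 3-6 10, 5-6 16, 4-5 18] → take 3-4 (1); add 4.
Step 4: frontier [1-2 14, 1-6 20, 3-6 10, 4-6 4, 2-4 16, 5-6 16] → take 4-6 (4); add 6.
Step 5: frontier [1-2 14, 2-4 16, 2-6 1] → take 2-6 (1); add 2.
Vertex order: 1, 5, 3, 4, 6, 2. The 6th vertex is 2.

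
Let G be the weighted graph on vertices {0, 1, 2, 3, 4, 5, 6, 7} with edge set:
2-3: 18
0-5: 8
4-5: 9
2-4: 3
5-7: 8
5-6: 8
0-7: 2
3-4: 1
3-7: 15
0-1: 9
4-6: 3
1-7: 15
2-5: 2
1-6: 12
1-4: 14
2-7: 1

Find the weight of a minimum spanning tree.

21

Grow the tree from 5 using Prim:
Step 1: cheapest edge leaving the tree is 2-5 (2); add 2.
Step 2: cheapest edge leaving the tree is 2-7 (1); add 7.
Step 3: cheapest edge leaving the tree is 0-7 (2); add 0.
Step 4: cheapest edge leaving the tree is 2-4 (3); add 4.
Step 5: cheapest edge leaving the tree is 3-4 (1); add 3.
Step 6: cheapest edge leaving the tree is 4-6 (3); add 6.
Step 7: cheapest edge leaving the tree is 0-1 (9); add 1.
MST edges: 2-5, 2-7, 0-7, 2-4, 3-4, 4-6, 0-1; total weight 2+1+2+3+1+3+9 = 21.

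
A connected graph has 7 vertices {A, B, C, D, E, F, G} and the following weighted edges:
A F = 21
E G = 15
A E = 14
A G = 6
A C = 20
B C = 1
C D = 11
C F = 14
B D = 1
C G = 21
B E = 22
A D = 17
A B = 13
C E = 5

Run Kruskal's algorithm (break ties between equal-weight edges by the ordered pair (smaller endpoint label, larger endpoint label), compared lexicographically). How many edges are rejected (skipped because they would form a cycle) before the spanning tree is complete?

Sort edges by weight, then run Kruskal:
B C (1): add. Components now {A} {B,C} {D} {E} {F} {G}
B D (1): add. Components now {A} {B,C,D} {E} {F} {G}
C E (5): add. Components now {A} {B,C,D,E} {F} {G}
A G (6): add. Components now {A,G} {B,C,D,E} {F}
C D (11): skip — C and D already connected.
A B (13): add. Components now {A,B,C,D,E,G} {F}
A E (14): skip — A and E already connected.
C F (14): add. Components now {A,B,C,D,E,F,G}
Edges rejected before the tree was complete: 2.

2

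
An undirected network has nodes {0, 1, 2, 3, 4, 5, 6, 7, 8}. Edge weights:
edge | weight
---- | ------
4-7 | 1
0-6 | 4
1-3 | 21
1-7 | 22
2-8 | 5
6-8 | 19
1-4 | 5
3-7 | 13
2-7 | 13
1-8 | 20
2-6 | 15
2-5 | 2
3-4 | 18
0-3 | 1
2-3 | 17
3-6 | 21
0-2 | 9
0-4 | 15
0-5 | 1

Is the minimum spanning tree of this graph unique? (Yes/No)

Sort edges by weight, then run Kruskal:
0-3 (1): add — endpoints in different components.
0-5 (1): add — endpoints in different components.
4-7 (1): add — endpoints in different components.
2-5 (2): add — endpoints in different components.
0-6 (4): add — endpoints in different components.
1-4 (5): add — endpoints in different components.
2-8 (5): add — endpoints in different components.
0-2 (9): skip — 0 and 2 already connected.
2-7 (13): add — endpoints in different components.
Non-tree edge 3-7 has weight 13, equal to the heaviest edge on its tree cycle — swapping gives another MST of the same weight. Not unique.

No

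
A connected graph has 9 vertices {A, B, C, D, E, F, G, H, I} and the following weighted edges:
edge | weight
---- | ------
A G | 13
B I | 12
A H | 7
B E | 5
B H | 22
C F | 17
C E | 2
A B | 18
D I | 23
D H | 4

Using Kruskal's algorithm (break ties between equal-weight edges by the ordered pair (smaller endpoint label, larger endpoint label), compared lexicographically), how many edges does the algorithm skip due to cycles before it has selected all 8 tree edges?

Sort edges by weight, then run Kruskal:
C E (2): add — endpoints in different components.
D H (4): add — endpoints in different components.
B E (5): add — endpoints in different components.
A H (7): add — endpoints in different components.
B I (12): add — endpoints in different components.
A G (13): add — endpoints in different components.
C F (17): add — endpoints in different components.
A B (18): add — endpoints in different components.
Edges rejected before the tree was complete: 0.

0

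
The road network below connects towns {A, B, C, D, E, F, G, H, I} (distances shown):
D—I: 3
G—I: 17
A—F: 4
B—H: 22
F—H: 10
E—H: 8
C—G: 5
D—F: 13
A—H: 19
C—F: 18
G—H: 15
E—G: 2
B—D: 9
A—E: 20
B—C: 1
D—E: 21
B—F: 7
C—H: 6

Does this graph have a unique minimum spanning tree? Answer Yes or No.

Sort edges by weight, then run Kruskal:
B—C (1): add — endpoints in different components.
E—G (2): add — endpoints in different components.
D—I (3): add — endpoints in different components.
A—F (4): add — endpoints in different components.
C—G (5): add — endpoints in different components.
C—H (6): add — endpoints in different components.
B—F (7): add — endpoints in different components.
E—H (8): skip — E and H already connected.
B—D (9): add — endpoints in different components.
Every non-tree edge has weight strictly greater than the heaviest edge on the tree path between its endpoints, so the MST is unique.

Yes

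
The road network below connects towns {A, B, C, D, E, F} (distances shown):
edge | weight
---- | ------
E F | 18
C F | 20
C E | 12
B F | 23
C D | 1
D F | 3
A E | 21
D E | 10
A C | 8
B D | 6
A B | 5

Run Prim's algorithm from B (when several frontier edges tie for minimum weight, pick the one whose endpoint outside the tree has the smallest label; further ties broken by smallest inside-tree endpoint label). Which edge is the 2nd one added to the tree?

B-D

Prim's algorithm from B:
Step 1: cheapest edge leaving the tree is A B (5); add A.
Step 2: cheapest edge leaving the tree is B D (6); add D.
Step 3: cheapest edge leaving the tree is C D (1); add C.
Step 4: cheapest edge leaving the tree is D F (3); add F.
Step 5: cheapest edge leaving the tree is D E (10); add E.
The 2nd edge added is B D.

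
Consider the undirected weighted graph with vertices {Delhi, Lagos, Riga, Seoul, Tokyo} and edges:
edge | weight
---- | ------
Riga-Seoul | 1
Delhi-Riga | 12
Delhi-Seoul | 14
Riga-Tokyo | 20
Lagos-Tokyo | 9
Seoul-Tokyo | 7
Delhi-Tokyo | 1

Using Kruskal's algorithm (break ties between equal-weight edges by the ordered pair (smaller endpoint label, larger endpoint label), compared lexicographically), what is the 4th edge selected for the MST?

Sort edges by weight, then run Kruskal:
Delhi-Tokyo (1): add — endpoints in different components.
Riga-Seoul (1): add — endpoints in different components.
Seoul-Tokyo (7): add — endpoints in different components.
Lagos-Tokyo (9): add — endpoints in different components.
The 4th edge added is Lagos-Tokyo.

Lagos-Tokyo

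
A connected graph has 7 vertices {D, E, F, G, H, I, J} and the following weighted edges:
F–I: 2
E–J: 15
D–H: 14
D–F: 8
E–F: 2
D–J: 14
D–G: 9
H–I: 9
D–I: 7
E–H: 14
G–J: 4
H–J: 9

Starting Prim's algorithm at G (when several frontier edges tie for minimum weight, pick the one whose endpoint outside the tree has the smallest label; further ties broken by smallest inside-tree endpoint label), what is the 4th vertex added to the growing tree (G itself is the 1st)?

I

Prim, starting at G.
Step 1: frontier [G–J 4, D–G 9] → take G–J (4); add J.
Step 2: frontier [D–G 9, H–J 9, D–J 14, E–J 15] → take D–G (9); add D.
Step 3: frontier [D–I 7, D–F 8, D–H 14, H–J 9, E–J 15] → take D–I (7); add I.
Step 4: frontier [D–F 8, D–H 14, F–I 2, H–I 9, H–J 9, E–J 15] → take F–I (2); add F.
Step 5: frontier [D–H 14, E–F 2, H–I 9, H–J 9, E–J 15] → take E–F (2); add E.
Step 6: frontier [D–H 14, E–H 14, H–I 9, H–J 9] → take H–I (9); add H.
Vertex order: G, J, D, I, F, E, H. The 4th vertex is I.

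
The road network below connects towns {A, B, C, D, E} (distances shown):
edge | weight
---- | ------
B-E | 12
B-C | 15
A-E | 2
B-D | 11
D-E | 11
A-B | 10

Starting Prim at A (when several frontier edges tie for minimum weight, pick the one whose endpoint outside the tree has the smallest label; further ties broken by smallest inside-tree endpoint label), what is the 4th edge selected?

Prim, starting at A.
Step 1: frontier [A-E 2, A-B 10] → take A-E (2); add E.
Step 2: frontier [A-B 10, D-E 11, B-E 12] → take A-B (10); add B.
Step 3: frontier [B-D 11, B-C 15, D-E 11] → take B-D (11); add D.
Step 4: frontier [B-C 15] → take B-C (15); add C.
The 4th edge added is B-C.

B-C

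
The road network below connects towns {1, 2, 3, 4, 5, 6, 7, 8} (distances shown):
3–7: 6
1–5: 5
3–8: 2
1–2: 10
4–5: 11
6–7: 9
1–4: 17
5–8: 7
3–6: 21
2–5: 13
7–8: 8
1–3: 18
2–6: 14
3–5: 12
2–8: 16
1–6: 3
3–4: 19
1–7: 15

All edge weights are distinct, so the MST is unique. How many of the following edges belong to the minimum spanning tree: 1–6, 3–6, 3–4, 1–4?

1

Kruskal: consider edges lightest-first.
3–8 (2): add — endpoints in different components.
1–6 (3): add — endpoints in different components.
1–5 (5): add — endpoints in different components.
3–7 (6): add — endpoints in different components.
5–8 (7): add — endpoints in different components.
7–8 (8): skip — 7 and 8 already connected.
6–7 (9): skip — 6 and 7 already connected.
1–2 (10): add — endpoints in different components.
4–5 (11): add — endpoints in different components.
MST edge set: {3–8, 1–6, 1–5, 3–7, 5–8, 1–2, 4–5}.
Of the listed edges, {1–6} are in the MST → 1.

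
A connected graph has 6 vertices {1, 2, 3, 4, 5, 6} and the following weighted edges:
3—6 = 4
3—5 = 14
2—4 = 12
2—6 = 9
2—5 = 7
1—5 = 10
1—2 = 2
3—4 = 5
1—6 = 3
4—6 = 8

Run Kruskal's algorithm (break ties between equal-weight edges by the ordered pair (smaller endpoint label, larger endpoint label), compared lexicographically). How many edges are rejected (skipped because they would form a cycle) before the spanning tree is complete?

Sort edges by weight, then run Kruskal:
1—2 (2): add — endpoints in different components.
1—6 (3): add — endpoints in different components.
3—6 (4): add — endpoints in different components.
3—4 (5): add — endpoints in different components.
2—5 (7): add — endpoints in different components.
Edges rejected before the tree was complete: 0.

0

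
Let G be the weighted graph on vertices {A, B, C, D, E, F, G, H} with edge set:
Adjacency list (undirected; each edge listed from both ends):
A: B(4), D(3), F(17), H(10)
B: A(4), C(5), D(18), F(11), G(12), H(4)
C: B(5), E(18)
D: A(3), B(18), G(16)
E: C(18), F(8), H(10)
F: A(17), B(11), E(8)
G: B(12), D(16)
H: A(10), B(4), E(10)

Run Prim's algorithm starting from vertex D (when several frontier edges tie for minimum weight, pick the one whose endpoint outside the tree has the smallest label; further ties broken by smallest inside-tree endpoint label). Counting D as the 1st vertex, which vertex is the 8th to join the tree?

G

Prim's algorithm from D:
Step 1: frontier [A–D 3, D–G 16, B–D 18] → take A–D (3); add A.
Step 2: frontier [A–B 4, A–H 10, A–F 17, D–G 16, B–D 18] → take A–B (4); add B.
Step 3: frontier [A–H 10, A–F 17, B–H 4, B–C 5, B–F 11, B–G 12, D–G 16] → take B–H (4); add H.
Step 4: frontier [A–F 17, B–C 5, B–F 11, B–G 12, D–G 16, E–H 10] → take B–C (5); add C.
Step 5: frontier [A–F 17, B–F 11, B–G 12, C–E 18, D–G 16, E–H 10] → take E–H (10); add E.
Step 6: frontier [A–F 17, B–F 11, B–G 12, D–G 16, E–F 8] → take E–F (8); add F.
Step 7: frontier [B–G 12, D–G 16] → take B–G (12); add G.
Vertex order: D, A, B, H, C, E, F, G. The 8th vertex is G.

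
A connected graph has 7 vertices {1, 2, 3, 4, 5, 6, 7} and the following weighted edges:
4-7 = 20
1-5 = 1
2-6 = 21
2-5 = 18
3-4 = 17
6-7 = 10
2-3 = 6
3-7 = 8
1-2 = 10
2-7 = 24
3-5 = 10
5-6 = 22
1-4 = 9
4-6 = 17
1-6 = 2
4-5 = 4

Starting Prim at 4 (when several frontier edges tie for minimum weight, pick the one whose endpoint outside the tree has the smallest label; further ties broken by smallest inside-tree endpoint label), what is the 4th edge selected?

1-2

Prim, starting at 4.
Step 1: cheapest edge leaving the tree is 4-5 (4); add 5.
Step 2: cheapest edge leaving the tree is 1-5 (1); add 1.
Step 3: cheapest edge leaving the tree is 1-6 (2); add 6.
Step 4: cheapest edge leaving the tree is 1-2 (10); add 2.
Step 5: cheapest edge leaving the tree is 2-3 (6); add 3.
Step 6: cheapest edge leaving the tree is 3-7 (8); add 7.
The 4th edge added is 1-2.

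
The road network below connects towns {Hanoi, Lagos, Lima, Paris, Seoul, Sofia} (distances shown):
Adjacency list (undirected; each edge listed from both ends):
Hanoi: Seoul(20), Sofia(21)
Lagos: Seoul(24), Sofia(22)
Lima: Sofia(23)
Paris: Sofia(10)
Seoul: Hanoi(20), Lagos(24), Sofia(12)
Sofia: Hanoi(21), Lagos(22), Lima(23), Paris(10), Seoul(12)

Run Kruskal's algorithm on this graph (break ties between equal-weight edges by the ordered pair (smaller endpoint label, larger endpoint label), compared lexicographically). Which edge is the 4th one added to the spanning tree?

Kruskal: consider edges lightest-first.
Paris–Sofia (10): add. Components now {Paris,Sofia} {Hanoi} {Seoul} {Lima} {Lagos}
Seoul–Sofia (12): add. Components now {Paris,Seoul,Sofia} {Hanoi} {Lima} {Lagos}
Hanoi–Seoul (20): add. Components now {Hanoi,Paris,Seoul,Sofia} {Lima} {Lagos}
Hanoi–Sofia (21): skip — Hanoi and Sofia already connected.
Lagos–Sofia (22): add. Components now {Hanoi,Lagos,Paris,Seoul,Sofia} {Lima}
Lima–Sofia (23): add. Components now {Hanoi,Lagos,Lima,Paris,Seoul,Sofia}
The 4th edge added is Lagos–Sofia.

Lagos-Sofia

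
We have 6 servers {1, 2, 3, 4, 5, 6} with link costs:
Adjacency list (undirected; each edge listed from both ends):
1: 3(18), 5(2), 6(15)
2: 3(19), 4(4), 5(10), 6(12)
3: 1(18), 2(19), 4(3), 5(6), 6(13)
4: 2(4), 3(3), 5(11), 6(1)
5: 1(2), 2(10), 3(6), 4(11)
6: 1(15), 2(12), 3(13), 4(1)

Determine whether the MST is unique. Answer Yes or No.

Sort edges by weight, then run Kruskal:
4—6 (1): add. Components now {1} {2} {3} {4,6} {5}
1—5 (2): add. Components now {1,5} {2} {3} {4,6}
3—4 (3): add. Components now {1,5} {2} {3,4,6}
2—4 (4): add. Components now {1,5} {2,3,4,6}
3—5 (6): add. Components now {1,2,3,4,5,6}
Every non-tree edge has weight strictly greater than the heaviest edge on the tree path between its endpoints, so the MST is unique.

Yes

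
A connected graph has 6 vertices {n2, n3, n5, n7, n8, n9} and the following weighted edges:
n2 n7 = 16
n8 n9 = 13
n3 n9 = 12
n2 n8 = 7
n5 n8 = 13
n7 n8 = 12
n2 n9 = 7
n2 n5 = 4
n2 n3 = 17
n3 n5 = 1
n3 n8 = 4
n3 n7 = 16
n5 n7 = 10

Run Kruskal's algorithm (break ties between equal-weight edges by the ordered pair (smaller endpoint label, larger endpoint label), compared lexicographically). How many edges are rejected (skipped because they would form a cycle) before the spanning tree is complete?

1

Kruskal's algorithm — process edges by increasing weight (ties by edge label):
n3 n5 (1): add. Components now {n3,n5} {n8} {n2} {n9} {n7}
n2 n5 (4): add. Components now {n2,n3,n5} {n8} {n9} {n7}
n3 n8 (4): add. Components now {n2,n3,n5,n8} {n9} {n7}
n2 n8 (7): skip — n8 and n2 already connected.
n2 n9 (7): add. Components now {n2,n3,n5,n8,n9} {n7}
n5 n7 (10): add. Components now {n2,n3,n5,n7,n8,n9}
Edges rejected before the tree was complete: 1.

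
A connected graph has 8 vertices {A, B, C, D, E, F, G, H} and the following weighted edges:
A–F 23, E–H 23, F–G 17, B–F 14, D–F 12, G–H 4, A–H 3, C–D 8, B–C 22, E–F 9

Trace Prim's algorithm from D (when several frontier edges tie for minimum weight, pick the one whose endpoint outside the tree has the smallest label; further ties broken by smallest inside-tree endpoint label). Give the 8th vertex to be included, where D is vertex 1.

A

Prim, starting at D.
Step 1: cheapest edge leaving the tree is C–D (8); add C.
Step 2: cheapest edge leaving the tree is D–F (12); add F.
Step 3: cheapest edge leaving the tree is E–F (9); add E.
Step 4: cheapest edge leaving the tree is B–F (14); add B.
Step 5: cheapest edge leaving the tree is F–G (17); add G.
Step 6: cheapest edge leaving the tree is G–H (4); add H.
Step 7: cheapest edge leaving the tree is A–H (3); add A.
Vertex order: D, C, F, E, B, G, H, A. The 8th vertex is A.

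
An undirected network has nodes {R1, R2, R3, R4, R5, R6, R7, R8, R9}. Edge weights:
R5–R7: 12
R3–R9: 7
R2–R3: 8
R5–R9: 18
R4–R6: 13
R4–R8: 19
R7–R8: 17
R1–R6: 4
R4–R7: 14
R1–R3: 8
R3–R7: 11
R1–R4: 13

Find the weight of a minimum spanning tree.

80

Sort edges by weight, then run Kruskal:
R1–R6 (4): add — endpoints in different components.
R3–R9 (7): add — endpoints in different components.
R1–R3 (8): add — endpoints in different components.
R2–R3 (8): add — endpoints in different components.
R3–R7 (11): add — endpoints in different components.
R5–R7 (12): add — endpoints in different components.
R1–R4 (13): add — endpoints in different components.
R4–R6 (13): skip — R6 and R4 already connected.
R4–R7 (14): skip — R4 and R7 already connected.
R7–R8 (17): add — endpoints in different components.
MST edges: R1–R6, R3–R9, R1–R3, R2–R3, R3–R7, R5–R7, R1–R4, R7–R8; total weight 4+7+8+8+11+12+13+17 = 80.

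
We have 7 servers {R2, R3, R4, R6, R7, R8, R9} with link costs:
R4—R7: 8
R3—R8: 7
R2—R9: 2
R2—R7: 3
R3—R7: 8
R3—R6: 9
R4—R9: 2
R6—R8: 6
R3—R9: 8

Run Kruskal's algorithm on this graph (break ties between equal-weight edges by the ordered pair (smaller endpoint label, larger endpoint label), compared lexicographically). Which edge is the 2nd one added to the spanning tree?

R4-R9

Kruskal: consider edges lightest-first.
R2—R9 (2): add. Components now {R2,R9} {R8} {R3} {R7} {R6} {R4}
R4—R9 (2): add. Components now {R2,R4,R9} {R8} {R3} {R7} {R6}
R2—R7 (3): add. Components now {R2,R4,R7,R9} {R8} {R3} {R6}
R6—R8 (6): add. Components now {R2,R4,R7,R9} {R6,R8} {R3}
R3—R8 (7): add. Components now {R2,R4,R7,R9} {R3,R6,R8}
R3—R7 (8): add. Components now {R2,R3,R4,R6,R7,R8,R9}
The 2nd edge added is R4—R9.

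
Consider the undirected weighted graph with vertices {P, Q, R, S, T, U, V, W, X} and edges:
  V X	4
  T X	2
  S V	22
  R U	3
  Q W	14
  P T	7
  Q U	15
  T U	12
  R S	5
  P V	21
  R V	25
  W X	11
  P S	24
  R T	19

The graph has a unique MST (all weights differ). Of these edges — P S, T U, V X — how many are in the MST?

2

Sort edges by weight, then run Kruskal:
T X (2): add — endpoints in different components.
R U (3): add — endpoints in different components.
V X (4): add — endpoints in different components.
R S (5): add — endpoints in different components.
P T (7): add — endpoints in different components.
W X (11): add — endpoints in different components.
T U (12): add — endpoints in different components.
Q W (14): add — endpoints in different components.
MST edge set: {T X, R U, V X, R S, P T, W X, T U, Q W}.
Of the listed edges, {T U, V X} are in the MST → 2.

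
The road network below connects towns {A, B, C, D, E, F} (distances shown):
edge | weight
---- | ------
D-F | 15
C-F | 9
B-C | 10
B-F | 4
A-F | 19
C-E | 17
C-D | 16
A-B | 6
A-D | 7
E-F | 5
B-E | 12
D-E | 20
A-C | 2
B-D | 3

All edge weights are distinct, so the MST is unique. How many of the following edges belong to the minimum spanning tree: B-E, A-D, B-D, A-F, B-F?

2

Sort edges by weight, then run Kruskal:
A-C (2): add. Components now {A,C} {B} {D} {E} {F}
B-D (3): add. Components now {A,C} {B,D} {E} {F}
B-F (4): add. Components now {A,C} {B,D,F} {E}
E-F (5): add. Components now {A,C} {B,D,E,F}
A-B (6): add. Components now {A,B,C,D,E,F}
MST edge set: {A-C, B-D, B-F, E-F, A-B}.
Of the listed edges, {B-D, B-F} are in the MST → 2.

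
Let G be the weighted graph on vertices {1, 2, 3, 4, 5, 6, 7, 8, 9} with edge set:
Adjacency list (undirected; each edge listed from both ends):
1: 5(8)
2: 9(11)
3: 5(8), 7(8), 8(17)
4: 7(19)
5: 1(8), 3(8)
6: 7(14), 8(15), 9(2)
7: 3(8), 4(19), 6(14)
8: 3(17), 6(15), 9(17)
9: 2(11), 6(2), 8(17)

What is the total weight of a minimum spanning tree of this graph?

Grow the tree from 4 using Prim:
Step 1: cheapest edge leaving the tree is 4 7 (19); add 7.
Step 2: cheapest edge leaving the tree is 3 7 (8); add 3.
Step 3: cheapest edge leaving the tree is 3 5 (8); add 5.
Step 4: cheapest edge leaving the tree is 1 5 (8); add 1.
Step 5: cheapest edge leaving the tree is 6 7 (14); add 6.
Step 6: cheapest edge leaving the tree is 6 9 (2); add 9.
Step 7: cheapest edge leaving the tree is 2 9 (11); add 2.
Step 8: cheapest edge leaving the tree is 6 8 (15); add 8.
MST edges: 4 7, 3 7, 3 5, 1 5, 6 7, 6 9, 2 9, 6 8; total weight 19+8+8+8+14+2+11+15 = 85.

85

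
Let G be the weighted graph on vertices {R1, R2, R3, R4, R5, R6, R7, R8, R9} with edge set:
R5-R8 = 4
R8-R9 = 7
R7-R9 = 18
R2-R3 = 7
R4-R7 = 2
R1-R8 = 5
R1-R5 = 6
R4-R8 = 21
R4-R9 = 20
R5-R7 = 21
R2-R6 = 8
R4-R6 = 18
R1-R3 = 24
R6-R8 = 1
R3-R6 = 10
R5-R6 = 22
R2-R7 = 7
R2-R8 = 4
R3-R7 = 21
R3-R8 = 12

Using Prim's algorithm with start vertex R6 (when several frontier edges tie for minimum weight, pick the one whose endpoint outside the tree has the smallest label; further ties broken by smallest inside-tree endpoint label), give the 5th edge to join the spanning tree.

Prim's algorithm from R6:
Step 1: cheapest edge leaving the tree is R6-R8 (1); add R8.
Step 2: cheapest edge leaving the tree is R2-R8 (4); add R2.
Step 3: cheapest edge leaving the tree is R5-R8 (4); add R5.
Step 4: cheapest edge leaving the tree is R1-R8 (5); add R1.
Step 5: cheapest edge leaving the tree is R2-R3 (7); add R3.
Step 6: cheapest edge leaving the tree is R2-R7 (7); add R7.
Step 7: cheapest edge leaving the tree is R4-R7 (2); add R4.
Step 8: cheapest edge leaving the tree is R8-R9 (7); add R9.
The 5th edge added is R2-R3.

R2-R3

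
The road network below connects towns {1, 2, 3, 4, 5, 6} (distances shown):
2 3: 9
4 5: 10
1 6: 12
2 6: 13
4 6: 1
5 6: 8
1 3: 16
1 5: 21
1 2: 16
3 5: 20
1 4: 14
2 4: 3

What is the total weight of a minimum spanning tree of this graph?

Kruskal: consider edges lightest-first.
4 6 (1): add — endpoints in different components.
2 4 (3): add — endpoints in different components.
5 6 (8): add — endpoints in different components.
2 3 (9): add — endpoints in different components.
4 5 (10): skip — 4 and 5 already connected.
1 6 (12): add — endpoints in different components.
MST edges: 4 6, 2 4, 5 6, 2 3, 1 6; total weight 1+3+8+9+12 = 33.

33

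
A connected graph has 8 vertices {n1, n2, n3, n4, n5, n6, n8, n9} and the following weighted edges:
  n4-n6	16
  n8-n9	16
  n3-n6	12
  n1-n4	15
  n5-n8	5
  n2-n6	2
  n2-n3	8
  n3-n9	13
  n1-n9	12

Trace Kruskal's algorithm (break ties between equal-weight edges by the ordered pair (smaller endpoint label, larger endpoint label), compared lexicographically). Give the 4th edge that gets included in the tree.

n1-n9

Sort edges by weight, then run Kruskal:
n2-n6 (2): add — endpoints in different components.
n5-n8 (5): add — endpoints in different components.
n2-n3 (8): add — endpoints in different components.
n1-n9 (12): add — endpoints in different components.
n3-n6 (12): skip — n3 and n6 already connected.
n3-n9 (13): add — endpoints in different components.
n1-n4 (15): add — endpoints in different components.
n4-n6 (16): skip — n6 and n4 already connected.
n8-n9 (16): add — endpoints in different components.
The 4th edge added is n1-n9.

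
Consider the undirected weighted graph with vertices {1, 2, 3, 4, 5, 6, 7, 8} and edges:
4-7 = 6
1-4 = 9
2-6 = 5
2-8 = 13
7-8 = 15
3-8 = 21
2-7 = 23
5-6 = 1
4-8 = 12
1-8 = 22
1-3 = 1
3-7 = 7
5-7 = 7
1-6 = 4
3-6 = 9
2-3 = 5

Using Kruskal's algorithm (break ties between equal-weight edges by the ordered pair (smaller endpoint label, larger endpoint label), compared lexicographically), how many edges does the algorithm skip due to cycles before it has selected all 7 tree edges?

4

Kruskal's algorithm — process edges by increasing weight (ties by edge label):
1-3 (1): add — endpoints in different components.
5-6 (1): add — endpoints in different components.
1-6 (4): add — endpoints in different components.
2-3 (5): add — endpoints in different components.
2-6 (5): skip — 2 and 6 already connected.
4-7 (6): add — endpoints in different components.
3-7 (7): add — endpoints in different components.
5-7 (7): skip — 5 and 7 already connected.
1-4 (9): skip — 1 and 4 already connected.
3-6 (9): skip — 3 and 6 already connected.
4-8 (12): add — endpoints in different components.
Edges rejected before the tree was complete: 4.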